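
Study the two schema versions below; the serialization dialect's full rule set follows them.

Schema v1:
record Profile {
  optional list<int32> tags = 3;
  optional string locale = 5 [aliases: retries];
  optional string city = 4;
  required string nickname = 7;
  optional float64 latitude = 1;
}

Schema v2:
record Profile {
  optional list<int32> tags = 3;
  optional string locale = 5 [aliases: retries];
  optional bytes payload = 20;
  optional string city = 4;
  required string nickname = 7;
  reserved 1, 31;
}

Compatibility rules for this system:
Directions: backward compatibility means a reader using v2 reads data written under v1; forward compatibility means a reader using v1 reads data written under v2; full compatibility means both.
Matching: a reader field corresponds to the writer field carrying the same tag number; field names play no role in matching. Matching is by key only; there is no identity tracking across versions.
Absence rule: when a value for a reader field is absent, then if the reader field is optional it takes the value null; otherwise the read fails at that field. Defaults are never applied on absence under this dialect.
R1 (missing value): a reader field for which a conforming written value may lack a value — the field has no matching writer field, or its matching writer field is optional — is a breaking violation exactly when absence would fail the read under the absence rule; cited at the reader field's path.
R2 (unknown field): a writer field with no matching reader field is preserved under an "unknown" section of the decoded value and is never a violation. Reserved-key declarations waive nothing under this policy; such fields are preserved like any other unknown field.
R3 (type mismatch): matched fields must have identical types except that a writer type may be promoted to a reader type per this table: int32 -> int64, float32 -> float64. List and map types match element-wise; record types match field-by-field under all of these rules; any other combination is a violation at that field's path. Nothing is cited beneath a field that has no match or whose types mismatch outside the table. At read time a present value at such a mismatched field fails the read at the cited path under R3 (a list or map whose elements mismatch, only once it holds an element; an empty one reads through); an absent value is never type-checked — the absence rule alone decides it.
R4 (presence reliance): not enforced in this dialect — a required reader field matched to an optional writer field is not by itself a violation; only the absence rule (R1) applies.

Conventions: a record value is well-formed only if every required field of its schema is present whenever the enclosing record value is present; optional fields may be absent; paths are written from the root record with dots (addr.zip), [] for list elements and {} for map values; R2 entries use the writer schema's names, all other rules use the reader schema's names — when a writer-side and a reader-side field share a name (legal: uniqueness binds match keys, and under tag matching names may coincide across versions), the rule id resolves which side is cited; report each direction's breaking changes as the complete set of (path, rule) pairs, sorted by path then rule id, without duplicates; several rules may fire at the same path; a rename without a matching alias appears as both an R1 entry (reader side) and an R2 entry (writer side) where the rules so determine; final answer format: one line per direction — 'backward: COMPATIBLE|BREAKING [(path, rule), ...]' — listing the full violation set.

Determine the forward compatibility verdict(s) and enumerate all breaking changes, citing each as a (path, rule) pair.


in Profile below, arrows point writer -> reader
forward for Profile (reader v1, writer v2):
  tags <- tags (list<int32> -> list<int32>, writer optional)
  locale <- locale (string -> string, writer optional)
  city <- city (string -> string, writer optional)
  nickname <- nickname (string -> string, writer required)
  latitude has no writer counterpart
  payload (writer side), unknown to reader
  => forward verdict for Profile: COMPATIBLE, no violations
the other Profile changes do not affect what is asked:
  added field payload to record Profile: optional bytes, tag 20 (in v2 it sits immediately before city) -> inert for the asked Profile verdict: nothing fires
  removed field latitude from record Profile (its key 1 joins the reserved list) -> inert for the asked Profile verdict: nothing fires

forward: COMPATIBLE []


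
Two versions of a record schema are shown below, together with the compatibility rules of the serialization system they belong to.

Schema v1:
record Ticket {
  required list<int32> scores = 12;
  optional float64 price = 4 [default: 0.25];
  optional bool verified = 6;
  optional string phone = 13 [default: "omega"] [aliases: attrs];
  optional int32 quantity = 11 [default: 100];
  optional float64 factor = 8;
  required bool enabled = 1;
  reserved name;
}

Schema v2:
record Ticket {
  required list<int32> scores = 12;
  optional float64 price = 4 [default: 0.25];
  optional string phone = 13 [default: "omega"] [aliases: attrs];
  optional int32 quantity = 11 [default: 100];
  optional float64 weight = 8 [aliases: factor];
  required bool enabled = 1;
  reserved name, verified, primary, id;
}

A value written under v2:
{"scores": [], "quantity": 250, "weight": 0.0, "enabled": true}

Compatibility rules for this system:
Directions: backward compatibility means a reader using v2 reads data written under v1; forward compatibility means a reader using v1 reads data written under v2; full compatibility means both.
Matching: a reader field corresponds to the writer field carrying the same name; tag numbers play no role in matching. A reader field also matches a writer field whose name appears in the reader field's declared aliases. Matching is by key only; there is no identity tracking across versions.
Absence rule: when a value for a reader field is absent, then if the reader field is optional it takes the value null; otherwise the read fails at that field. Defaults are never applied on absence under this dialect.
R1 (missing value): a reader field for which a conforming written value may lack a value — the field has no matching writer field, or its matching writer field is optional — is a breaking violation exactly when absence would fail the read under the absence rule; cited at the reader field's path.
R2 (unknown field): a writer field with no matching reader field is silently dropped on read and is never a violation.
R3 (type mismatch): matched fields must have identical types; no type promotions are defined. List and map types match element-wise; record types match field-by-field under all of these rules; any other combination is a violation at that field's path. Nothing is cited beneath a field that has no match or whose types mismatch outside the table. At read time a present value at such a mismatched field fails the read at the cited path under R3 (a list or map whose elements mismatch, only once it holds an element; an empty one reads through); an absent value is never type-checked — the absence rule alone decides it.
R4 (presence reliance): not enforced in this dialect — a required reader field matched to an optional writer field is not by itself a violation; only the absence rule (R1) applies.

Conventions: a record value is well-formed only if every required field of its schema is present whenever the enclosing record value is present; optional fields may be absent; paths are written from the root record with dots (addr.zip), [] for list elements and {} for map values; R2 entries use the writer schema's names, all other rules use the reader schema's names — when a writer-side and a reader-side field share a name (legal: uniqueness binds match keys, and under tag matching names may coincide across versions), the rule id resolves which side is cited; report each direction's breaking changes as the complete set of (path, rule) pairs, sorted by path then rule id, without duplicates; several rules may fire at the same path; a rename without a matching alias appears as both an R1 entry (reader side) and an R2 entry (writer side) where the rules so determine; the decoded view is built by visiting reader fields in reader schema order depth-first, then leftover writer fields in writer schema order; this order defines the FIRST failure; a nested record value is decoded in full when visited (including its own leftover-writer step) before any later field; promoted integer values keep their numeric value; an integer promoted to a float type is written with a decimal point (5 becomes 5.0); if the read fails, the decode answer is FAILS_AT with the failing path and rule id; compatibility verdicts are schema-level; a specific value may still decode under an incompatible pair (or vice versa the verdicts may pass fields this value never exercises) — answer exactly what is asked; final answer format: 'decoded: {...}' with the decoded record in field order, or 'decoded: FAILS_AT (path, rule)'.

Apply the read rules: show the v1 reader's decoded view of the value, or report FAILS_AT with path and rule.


decoded: {"scores": [], "price": null, "verified": null, "phone": null, "quantity": 250, "factor": null, "enabled": true}

the writer's type comes first in each Ticket pair
decode walk for Ticket under reader schema v1:
  scores := []
  price := null (not supplied -> null)
  verified := null (not supplied -> null)
  phone := null (not supplied -> null)
  quantity := 250
  factor := null (not supplied -> null)
  enabled := true
  writer weight: unmatched, discarded
  => decoded: {"scores": [], "price": null, "verified": null, "phone": null, "quantity": 250, "factor": null, "enabled": true}
checking off the Ticket differences that do not matter here:
  removed field verified from record Ticket (its key "verified" joins the reserved list) -> triggers nothing under the printed rules; the Ticket answer is the same either way


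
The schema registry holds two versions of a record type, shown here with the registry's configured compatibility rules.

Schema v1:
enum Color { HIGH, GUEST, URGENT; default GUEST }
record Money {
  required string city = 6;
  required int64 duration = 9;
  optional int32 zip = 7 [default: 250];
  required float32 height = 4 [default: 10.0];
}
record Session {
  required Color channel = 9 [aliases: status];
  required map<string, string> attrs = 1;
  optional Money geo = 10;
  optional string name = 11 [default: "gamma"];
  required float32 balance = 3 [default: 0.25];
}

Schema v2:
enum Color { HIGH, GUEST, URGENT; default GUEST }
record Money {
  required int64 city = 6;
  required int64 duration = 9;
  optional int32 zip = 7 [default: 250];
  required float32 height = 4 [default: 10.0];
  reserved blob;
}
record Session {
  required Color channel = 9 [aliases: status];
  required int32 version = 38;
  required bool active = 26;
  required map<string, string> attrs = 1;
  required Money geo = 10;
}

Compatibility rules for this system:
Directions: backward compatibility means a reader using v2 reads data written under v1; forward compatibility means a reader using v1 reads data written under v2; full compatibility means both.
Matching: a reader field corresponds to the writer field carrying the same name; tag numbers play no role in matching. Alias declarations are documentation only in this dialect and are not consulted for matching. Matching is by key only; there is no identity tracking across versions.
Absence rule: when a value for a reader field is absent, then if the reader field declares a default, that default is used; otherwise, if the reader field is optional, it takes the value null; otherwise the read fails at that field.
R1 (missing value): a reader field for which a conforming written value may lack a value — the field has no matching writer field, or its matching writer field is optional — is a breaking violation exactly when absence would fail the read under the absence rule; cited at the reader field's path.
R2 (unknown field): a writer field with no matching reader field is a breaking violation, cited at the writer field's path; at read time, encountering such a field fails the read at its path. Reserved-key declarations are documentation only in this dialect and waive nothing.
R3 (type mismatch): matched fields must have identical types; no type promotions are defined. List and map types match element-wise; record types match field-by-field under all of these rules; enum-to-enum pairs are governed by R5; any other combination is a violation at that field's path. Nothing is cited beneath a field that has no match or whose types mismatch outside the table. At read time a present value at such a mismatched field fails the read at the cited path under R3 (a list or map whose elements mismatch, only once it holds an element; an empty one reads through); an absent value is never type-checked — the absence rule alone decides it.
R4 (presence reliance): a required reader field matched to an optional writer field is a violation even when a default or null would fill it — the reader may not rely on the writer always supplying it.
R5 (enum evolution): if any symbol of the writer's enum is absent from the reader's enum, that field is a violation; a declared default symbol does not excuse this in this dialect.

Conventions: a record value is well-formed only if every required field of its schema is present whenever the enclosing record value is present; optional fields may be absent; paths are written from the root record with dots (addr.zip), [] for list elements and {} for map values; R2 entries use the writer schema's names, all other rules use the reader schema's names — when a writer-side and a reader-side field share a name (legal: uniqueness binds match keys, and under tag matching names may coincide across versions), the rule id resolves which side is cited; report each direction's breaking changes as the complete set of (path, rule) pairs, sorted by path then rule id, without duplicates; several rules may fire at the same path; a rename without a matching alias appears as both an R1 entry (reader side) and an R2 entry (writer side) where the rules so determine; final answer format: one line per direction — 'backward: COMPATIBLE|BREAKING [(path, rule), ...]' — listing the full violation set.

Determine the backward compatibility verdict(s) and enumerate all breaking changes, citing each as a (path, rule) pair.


backward: BREAKING [(active, R1), (balance, R2), (geo, R1), (geo, R4), (geo.city, R3), (name, R2), (version, R1)]

the writer's type comes first in each Session pair
backward pass over Session, reader schema v2, writer schema v1:
  Color -> Color, writer required: channel aligns to channel
  version: no writer match
  active: no writer match
  map<string, string> -> map<string, string>, writer required: attrs aligns to attrs
  Money -> Money, writer optional: geo aligns to geo
  leftover writer field: name
  leftover writer field: balance
  string -> int64, writer required: geo.city aligns to geo.city
  int64 -> int64, writer required: geo.duration aligns to geo.duration
  int32 -> int32, writer optional: geo.zip aligns to geo.zip
  float32 -> float32, writer required: geo.height aligns to geo.height
  rule R1 violated at active
  rule R2 violated at balance
  rule R1 violated at geo
  rule R4 violated at geo
  rule R3 violated at geo.city
  rule R2 violated at name
  rule R1 violated at version
  => backward verdict for Session: BREAKING, 7 violation(s)


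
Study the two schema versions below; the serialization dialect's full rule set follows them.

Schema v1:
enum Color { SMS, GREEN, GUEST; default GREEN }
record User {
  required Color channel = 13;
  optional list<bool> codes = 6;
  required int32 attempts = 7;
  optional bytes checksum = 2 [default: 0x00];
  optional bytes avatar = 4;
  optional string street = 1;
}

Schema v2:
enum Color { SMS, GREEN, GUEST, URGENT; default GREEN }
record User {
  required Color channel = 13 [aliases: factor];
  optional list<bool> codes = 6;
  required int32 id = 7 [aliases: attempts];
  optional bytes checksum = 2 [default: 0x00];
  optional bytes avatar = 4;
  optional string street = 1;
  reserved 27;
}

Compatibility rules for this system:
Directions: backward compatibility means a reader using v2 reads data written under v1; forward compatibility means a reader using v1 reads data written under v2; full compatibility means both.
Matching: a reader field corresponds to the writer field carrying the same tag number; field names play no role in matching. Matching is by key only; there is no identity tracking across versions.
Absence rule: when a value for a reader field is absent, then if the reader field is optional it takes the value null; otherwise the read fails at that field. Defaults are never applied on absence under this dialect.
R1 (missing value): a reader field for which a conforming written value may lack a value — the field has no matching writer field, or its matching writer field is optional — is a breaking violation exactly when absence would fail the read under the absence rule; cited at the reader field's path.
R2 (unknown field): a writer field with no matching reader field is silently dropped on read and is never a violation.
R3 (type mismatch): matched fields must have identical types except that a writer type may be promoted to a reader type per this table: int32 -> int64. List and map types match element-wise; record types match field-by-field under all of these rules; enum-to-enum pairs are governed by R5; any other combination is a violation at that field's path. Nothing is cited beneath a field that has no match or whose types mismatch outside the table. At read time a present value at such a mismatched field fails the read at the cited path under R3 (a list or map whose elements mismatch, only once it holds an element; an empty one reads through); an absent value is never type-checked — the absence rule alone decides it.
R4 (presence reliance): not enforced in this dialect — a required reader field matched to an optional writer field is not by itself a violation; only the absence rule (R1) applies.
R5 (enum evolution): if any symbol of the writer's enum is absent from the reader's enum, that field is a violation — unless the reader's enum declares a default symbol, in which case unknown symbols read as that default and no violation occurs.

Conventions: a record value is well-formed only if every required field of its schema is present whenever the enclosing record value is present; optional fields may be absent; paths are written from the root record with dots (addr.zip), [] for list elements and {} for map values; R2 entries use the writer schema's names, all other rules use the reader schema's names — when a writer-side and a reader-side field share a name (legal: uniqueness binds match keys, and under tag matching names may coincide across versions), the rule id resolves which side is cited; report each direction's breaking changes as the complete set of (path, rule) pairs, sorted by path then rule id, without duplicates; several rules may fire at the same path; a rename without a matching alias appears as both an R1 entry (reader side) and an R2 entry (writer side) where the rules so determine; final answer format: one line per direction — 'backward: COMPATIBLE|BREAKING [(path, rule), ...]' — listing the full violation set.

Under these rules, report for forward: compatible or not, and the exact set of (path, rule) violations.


forward: COMPATIBLE []

arrows below run writer -> reader for User
checking forward for User: reader v1 against writer v2:
  channel: Color -> Color, writer required; from channel
  codes: list<bool> -> list<bool>, writer optional; from codes
  attempts: int32 -> int32, writer required; from id
  checksum: bytes -> bytes, writer optional; from checksum
  avatar: bytes -> bytes, writer optional; from avatar
  street: string -> string, writer optional; from street
  nothing fires on User: forward is COMPATIBLE
remaining User differences; none change what is asked:
  renamed field attempts to id in record User (alias attempts declared on the renamed field) -> inert for the asked User verdict: nothing fires
  enum Color (field channel in record User): symbol URGENT added -> inert for the asked User verdict: nothing fires


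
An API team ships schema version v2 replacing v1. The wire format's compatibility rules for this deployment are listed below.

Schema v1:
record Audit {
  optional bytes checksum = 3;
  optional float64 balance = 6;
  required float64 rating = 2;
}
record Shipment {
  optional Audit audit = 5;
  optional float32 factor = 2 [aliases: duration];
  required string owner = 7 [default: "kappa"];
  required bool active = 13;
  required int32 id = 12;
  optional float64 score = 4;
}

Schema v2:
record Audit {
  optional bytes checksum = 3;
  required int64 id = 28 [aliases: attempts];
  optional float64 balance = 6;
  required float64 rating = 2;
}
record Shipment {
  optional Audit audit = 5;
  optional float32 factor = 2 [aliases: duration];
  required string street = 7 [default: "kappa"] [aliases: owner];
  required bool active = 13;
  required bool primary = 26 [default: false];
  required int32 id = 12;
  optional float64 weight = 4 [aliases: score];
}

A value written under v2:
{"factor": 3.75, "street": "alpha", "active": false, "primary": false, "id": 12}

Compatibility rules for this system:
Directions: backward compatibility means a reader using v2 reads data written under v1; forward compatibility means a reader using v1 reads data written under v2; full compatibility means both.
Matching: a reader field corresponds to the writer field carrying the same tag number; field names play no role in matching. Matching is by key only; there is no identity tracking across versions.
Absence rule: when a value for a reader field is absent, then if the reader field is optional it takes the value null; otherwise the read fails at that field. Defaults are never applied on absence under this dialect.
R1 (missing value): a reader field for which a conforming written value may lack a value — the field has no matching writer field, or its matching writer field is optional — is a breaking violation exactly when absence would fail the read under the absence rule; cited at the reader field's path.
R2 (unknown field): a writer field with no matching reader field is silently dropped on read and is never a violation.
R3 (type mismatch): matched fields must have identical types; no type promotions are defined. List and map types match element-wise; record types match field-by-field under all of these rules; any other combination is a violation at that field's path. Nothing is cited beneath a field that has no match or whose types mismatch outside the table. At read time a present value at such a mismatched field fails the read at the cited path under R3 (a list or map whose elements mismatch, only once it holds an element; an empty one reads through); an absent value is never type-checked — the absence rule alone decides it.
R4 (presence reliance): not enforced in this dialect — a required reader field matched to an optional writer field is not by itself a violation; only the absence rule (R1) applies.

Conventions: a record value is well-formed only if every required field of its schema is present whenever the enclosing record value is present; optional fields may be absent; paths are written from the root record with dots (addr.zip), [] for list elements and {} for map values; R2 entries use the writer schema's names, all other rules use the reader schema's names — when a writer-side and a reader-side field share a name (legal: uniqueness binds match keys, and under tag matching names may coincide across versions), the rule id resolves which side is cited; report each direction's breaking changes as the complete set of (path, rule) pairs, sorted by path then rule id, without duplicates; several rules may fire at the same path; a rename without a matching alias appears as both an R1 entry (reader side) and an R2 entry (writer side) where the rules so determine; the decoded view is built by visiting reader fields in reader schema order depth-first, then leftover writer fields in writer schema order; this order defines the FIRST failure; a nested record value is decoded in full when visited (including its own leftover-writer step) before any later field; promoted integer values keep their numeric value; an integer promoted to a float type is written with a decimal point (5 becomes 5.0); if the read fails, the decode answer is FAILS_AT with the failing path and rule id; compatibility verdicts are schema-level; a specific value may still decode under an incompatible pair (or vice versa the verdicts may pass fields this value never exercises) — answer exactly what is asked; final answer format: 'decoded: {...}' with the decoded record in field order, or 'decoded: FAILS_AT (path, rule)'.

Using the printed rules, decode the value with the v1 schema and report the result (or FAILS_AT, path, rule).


each type pair in Shipment: writer, then reader
decode (reader v1):
  audit := null (not supplied -> null)
  factor := 3.75
  owner := "alpha" (from writer street)
  active := false
  id := 12
  score := null (not supplied -> null)
  writer primary: unmatched, discarded
  => decoded: {"audit": null, "factor": 3.75, "owner": "alpha", "active": false, "id": 12, "score": null}
checking off the Shipment differences that do not matter here:
  renamed field owner to street in record Shipment (alias owner declared on the renamed field) -> triggers nothing under the printed rules; the Shipment answer is the same either way
  renamed field score to weight in record Shipment (alias score declared on the renamed field) -> triggers nothing under the printed rules; the Shipment answer is the same either way
  added field primary to record Shipment: required bool, tag 26, default false (in v2 it sits immediately before id) -> schema-level compatibility only; this Shipment value's decode is unchanged
  added field id to record Audit: required int64, tag 28 (in v2 it sits immediately before balance) -> schema-level compatibility only; this Shipment value's decode is unchanged

decoded: {"audit": null, "factor": 3.75, "owner": "alpha", "active": false, "id": 12, "score": null}


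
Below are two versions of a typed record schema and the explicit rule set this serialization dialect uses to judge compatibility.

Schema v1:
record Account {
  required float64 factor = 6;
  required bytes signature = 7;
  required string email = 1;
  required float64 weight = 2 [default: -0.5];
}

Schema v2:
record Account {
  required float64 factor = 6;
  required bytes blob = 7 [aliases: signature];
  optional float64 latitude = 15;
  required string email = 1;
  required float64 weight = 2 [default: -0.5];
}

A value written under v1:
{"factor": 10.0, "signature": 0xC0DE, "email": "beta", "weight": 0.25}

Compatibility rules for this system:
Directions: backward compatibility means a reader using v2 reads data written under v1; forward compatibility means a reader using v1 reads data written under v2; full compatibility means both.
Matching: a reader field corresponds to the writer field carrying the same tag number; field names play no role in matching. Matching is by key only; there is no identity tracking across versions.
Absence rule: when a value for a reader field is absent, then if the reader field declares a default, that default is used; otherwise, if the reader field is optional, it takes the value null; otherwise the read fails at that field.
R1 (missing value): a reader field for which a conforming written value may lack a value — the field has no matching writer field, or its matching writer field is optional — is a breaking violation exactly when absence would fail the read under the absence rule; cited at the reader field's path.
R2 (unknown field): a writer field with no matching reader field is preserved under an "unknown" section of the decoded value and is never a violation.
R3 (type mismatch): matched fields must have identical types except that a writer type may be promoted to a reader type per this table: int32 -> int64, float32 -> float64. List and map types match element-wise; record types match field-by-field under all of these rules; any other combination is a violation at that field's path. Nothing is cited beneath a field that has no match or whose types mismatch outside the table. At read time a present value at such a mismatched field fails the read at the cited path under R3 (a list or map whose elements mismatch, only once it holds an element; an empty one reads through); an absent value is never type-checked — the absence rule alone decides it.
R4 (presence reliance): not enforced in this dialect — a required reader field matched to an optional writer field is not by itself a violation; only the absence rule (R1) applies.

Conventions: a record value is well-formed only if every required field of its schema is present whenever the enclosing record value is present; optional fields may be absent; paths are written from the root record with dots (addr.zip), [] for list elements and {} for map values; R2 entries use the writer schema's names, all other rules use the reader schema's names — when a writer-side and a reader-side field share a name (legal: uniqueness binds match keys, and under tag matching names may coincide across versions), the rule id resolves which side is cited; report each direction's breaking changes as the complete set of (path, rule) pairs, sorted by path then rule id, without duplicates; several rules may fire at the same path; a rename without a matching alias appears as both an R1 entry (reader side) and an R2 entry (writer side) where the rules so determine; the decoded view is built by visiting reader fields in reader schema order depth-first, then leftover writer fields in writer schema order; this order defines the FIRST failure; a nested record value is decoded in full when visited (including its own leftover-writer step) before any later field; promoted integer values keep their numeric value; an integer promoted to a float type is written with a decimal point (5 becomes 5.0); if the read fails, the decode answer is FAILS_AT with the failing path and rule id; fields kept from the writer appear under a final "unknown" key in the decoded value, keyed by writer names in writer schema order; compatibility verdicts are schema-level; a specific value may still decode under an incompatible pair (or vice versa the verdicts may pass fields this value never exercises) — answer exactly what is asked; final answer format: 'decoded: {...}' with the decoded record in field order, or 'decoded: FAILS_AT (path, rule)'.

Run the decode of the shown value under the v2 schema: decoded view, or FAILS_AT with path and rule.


decoded: {"factor": 10.0, "blob": 0xC0DE, "latitude": null, "email": "beta", "weight": 0.25}

arrows below run writer -> reader for Account
migrating the Account value to v2:
  factor := 10.0
  blob := 0xC0DE (from writer signature)
  latitude := null (absent, optional -> null)
  email := "beta"
  weight := 0.25
  => decoded: {"factor": 10.0, "blob": 0xC0DE, "latitude": null, "email": "beta", "weight": 0.25}


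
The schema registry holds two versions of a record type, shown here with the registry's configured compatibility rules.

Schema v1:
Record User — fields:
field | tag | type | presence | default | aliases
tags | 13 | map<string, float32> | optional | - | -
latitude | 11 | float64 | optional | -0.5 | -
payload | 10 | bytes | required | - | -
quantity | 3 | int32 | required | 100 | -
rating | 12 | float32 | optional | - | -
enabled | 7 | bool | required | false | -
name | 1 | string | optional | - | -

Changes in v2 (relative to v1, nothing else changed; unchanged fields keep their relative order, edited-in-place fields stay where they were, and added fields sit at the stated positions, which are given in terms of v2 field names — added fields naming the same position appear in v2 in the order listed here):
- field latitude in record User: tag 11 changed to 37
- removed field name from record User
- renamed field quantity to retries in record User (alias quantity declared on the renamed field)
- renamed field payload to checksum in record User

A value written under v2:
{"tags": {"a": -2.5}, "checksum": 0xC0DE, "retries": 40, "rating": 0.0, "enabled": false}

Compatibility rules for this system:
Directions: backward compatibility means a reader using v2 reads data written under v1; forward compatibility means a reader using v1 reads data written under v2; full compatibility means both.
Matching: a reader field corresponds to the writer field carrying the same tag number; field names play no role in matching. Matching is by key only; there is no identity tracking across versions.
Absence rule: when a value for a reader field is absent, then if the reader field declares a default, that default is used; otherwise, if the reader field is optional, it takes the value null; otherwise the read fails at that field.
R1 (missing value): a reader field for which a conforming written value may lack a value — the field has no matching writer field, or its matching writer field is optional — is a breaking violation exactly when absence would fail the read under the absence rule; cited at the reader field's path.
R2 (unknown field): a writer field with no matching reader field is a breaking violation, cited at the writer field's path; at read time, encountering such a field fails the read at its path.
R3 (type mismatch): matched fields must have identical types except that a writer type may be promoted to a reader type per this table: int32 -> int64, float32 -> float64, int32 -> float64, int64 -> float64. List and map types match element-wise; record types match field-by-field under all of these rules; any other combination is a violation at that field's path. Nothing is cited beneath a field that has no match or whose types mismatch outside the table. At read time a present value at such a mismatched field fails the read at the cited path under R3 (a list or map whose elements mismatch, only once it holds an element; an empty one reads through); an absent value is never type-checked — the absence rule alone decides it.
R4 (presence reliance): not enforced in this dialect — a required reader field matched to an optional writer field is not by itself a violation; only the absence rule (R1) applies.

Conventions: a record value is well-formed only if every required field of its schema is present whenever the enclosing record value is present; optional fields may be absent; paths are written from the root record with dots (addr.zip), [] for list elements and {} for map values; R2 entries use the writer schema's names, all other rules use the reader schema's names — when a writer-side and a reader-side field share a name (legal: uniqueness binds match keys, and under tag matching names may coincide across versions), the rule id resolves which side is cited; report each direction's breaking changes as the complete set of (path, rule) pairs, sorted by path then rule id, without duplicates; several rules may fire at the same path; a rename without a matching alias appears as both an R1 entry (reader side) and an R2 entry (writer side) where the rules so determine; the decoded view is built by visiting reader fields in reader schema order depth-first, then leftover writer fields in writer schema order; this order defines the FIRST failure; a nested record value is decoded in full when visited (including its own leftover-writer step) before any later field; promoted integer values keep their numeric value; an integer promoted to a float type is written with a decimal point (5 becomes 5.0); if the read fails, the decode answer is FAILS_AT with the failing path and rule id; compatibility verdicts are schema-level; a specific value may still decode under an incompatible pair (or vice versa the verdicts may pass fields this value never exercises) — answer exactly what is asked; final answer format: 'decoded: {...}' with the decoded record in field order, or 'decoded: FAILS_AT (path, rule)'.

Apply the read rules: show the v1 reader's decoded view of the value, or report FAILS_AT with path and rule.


decoded: {"tags": {"a": -2.5}, "latitude": -0.5, "payload": 0xC0DE, "quantity": 40, "rating": 0.0, "enabled": false, "name": null}

each type pair in User: writer, then reader
decode (reader v1):
  tags := {"a": -2.5}
  latitude := -0.5 (absent -> default)
  payload := 0xC0DE (from writer checksum)
  quantity := 40 (from writer retries)
  rating := 0.0
  enabled := false
  name := null (absent, optional -> null)
  => decoded: {"tags": {"a": -2.5}, "latitude": -0.5, "payload": 0xC0DE, "quantity": 40, "rating": 0.0, "enabled": false, "name": null}
diffs on User not affecting the asked answer:
  field latitude in record User: tag 11 changed to 37 -> a verdict-level change on User — the shown value reads the same
  removed field name from record User -> a verdict-level change on User — the shown value reads the same
  renamed field quantity to retries in record User (alias quantity declared on the renamed field) -> no rule fires on it and the decoded User view is identical with or without it
  renamed field payload to checksum in record User -> no rule fires on it and the decoded User view is identical with or without it


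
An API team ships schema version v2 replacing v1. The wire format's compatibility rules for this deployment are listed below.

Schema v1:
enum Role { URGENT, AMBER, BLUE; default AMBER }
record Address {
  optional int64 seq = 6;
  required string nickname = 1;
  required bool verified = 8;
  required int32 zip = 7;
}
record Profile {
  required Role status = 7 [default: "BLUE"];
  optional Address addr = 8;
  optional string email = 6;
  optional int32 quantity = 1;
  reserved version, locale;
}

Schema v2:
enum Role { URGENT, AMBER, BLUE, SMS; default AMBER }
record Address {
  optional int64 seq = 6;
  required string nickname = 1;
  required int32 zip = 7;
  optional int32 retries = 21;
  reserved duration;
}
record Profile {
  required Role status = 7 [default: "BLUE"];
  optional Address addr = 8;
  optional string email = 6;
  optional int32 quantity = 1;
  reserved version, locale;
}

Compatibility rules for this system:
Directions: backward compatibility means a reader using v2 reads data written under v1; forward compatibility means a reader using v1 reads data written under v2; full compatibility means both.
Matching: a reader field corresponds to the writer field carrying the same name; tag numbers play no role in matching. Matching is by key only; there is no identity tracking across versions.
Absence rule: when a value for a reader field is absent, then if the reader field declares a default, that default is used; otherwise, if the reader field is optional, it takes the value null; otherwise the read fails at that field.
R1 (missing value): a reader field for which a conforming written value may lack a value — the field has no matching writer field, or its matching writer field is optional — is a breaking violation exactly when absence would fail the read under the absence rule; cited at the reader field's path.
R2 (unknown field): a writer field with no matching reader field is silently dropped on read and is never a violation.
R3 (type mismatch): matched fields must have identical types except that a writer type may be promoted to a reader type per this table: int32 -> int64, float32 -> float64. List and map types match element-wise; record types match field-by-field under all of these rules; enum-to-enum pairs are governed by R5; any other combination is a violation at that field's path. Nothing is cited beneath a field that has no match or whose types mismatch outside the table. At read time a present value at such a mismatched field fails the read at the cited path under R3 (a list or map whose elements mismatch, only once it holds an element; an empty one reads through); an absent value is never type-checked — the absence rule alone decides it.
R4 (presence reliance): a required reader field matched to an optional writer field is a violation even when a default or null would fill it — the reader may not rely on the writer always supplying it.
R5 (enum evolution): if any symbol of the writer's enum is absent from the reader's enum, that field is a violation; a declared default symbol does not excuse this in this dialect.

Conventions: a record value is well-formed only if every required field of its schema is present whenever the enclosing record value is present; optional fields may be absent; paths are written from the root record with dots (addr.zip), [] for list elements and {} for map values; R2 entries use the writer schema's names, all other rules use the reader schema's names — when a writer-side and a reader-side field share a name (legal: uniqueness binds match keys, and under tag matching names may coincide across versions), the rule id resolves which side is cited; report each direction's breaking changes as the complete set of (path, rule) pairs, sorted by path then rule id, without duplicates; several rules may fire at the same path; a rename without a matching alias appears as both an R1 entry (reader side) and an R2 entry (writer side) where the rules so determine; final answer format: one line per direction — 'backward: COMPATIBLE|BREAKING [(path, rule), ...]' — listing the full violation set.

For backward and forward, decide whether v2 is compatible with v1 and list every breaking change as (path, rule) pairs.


in Profile below, arrows point writer -> reader
backward for Profile (reader v2, writer v1):
  status <- status (Role -> Role, writer required)
  addr <- addr (Address -> Address, writer optional)
  email <- email (string -> string, writer optional)
  quantity <- quantity (int32 -> int32, writer optional)
  addr.seq <- addr.seq (int64 -> int64, writer optional)
  addr.nickname <- addr.nickname (string -> string, writer required)
  addr.zip <- addr.zip (int32 -> int32, writer required)
  addr.retries: no writer-side match
  writer field addr.verified has no reader counterpart
  => no violations; backward on Profile: COMPATIBLE
forward for Profile (reader v1, writer v2):
  status <- status (Role -> Role, writer required)
  addr <- addr (Address -> Address, writer optional)
  email <- email (string -> string, writer optional)
  quantity <- quantity (int32 -> int32, writer optional)
  addr.seq <- addr.seq (int64 -> int64, writer optional)
  addr.nickname <- addr.nickname (string -> string, writer required)
  addr.verified: no writer-side match
  addr.zip <- addr.zip (int32 -> int32, writer required)
  writer field addr.retries has no reader counterpart
  breaking: (addr.verified, R1)
  breaking: (status, R5)
  forward on Profile therefore BREAKING (2)

backward: COMPATIBLE []; forward: BREAKING [(addr.verified, R1), (status, R5)]
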